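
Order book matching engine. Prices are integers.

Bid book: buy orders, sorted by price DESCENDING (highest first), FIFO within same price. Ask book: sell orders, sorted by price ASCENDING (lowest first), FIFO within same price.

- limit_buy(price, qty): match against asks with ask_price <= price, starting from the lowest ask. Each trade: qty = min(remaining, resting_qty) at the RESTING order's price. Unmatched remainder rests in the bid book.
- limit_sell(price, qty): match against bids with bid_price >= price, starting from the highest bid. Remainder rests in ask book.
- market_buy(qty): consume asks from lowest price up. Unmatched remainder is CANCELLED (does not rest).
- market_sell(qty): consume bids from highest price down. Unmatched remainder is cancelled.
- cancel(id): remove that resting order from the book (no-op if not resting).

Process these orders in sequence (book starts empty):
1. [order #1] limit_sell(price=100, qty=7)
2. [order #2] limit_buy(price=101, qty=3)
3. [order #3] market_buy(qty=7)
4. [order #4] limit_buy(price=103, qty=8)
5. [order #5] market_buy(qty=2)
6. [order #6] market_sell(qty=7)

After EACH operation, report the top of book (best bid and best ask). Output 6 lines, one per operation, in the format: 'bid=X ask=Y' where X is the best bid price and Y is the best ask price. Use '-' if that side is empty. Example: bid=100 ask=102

After op 1 [order #1] limit_sell(price=100, qty=7): fills=none; bids=[-] asks=[#1:7@100]
After op 2 [order #2] limit_buy(price=101, qty=3): fills=#2x#1:3@100; bids=[-] asks=[#1:4@100]
After op 3 [order #3] market_buy(qty=7): fills=#3x#1:4@100; bids=[-] asks=[-]
After op 4 [order #4] limit_buy(price=103, qty=8): fills=none; bids=[#4:8@103] asks=[-]
After op 5 [order #5] market_buy(qty=2): fills=none; bids=[#4:8@103] asks=[-]
After op 6 [order #6] market_sell(qty=7): fills=#4x#6:7@103; bids=[#4:1@103] asks=[-]

Answer: bid=- ask=100
bid=- ask=100
bid=- ask=-
bid=103 ask=-
bid=103 ask=-
bid=103 ask=-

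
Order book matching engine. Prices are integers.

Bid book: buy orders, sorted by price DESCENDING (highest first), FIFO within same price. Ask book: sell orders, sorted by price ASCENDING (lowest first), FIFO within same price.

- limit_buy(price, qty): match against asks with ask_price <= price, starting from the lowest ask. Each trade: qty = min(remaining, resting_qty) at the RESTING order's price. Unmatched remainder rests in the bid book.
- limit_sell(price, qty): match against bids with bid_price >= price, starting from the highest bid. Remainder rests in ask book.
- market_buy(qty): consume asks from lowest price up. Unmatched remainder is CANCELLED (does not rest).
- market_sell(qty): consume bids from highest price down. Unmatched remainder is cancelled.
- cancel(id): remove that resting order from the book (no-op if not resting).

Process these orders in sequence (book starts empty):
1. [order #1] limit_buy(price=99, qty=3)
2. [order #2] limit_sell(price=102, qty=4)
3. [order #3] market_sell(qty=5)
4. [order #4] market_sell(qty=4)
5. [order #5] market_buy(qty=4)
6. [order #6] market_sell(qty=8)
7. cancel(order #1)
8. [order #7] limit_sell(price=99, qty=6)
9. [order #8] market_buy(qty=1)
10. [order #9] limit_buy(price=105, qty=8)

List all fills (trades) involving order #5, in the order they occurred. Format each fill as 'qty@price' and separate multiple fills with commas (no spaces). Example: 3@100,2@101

After op 1 [order #1] limit_buy(price=99, qty=3): fills=none; bids=[#1:3@99] asks=[-]
After op 2 [order #2] limit_sell(price=102, qty=4): fills=none; bids=[#1:3@99] asks=[#2:4@102]
After op 3 [order #3] market_sell(qty=5): fills=#1x#3:3@99; bids=[-] asks=[#2:4@102]
After op 4 [order #4] market_sell(qty=4): fills=none; bids=[-] asks=[#2:4@102]
After op 5 [order #5] market_buy(qty=4): fills=#5x#2:4@102; bids=[-] asks=[-]
After op 6 [order #6] market_sell(qty=8): fills=none; bids=[-] asks=[-]
After op 7 cancel(order #1): fills=none; bids=[-] asks=[-]
After op 8 [order #7] limit_sell(price=99, qty=6): fills=none; bids=[-] asks=[#7:6@99]
After op 9 [order #8] market_buy(qty=1): fills=#8x#7:1@99; bids=[-] asks=[#7:5@99]
After op 10 [order #9] limit_buy(price=105, qty=8): fills=#9x#7:5@99; bids=[#9:3@105] asks=[-]

Answer: 4@102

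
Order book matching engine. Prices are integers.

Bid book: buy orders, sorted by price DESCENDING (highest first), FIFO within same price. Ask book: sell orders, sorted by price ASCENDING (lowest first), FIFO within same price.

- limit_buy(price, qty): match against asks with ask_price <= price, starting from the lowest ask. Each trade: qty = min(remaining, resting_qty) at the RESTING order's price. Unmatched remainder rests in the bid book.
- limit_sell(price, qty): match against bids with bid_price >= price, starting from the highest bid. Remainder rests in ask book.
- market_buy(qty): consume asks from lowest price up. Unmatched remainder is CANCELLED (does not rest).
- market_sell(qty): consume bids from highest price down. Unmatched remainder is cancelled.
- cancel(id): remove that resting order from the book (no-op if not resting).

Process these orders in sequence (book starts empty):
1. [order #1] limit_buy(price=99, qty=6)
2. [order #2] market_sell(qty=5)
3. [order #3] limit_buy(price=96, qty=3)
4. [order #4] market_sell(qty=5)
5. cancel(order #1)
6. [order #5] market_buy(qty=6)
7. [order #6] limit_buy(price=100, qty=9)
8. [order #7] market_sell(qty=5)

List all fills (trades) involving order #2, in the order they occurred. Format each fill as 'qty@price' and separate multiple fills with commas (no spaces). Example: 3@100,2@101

Answer: 5@99

Derivation:
After op 1 [order #1] limit_buy(price=99, qty=6): fills=none; bids=[#1:6@99] asks=[-]
After op 2 [order #2] market_sell(qty=5): fills=#1x#2:5@99; bids=[#1:1@99] asks=[-]
After op 3 [order #3] limit_buy(price=96, qty=3): fills=none; bids=[#1:1@99 #3:3@96] asks=[-]
After op 4 [order #4] market_sell(qty=5): fills=#1x#4:1@99 #3x#4:3@96; bids=[-] asks=[-]
After op 5 cancel(order #1): fills=none; bids=[-] asks=[-]
After op 6 [order #5] market_buy(qty=6): fills=none; bids=[-] asks=[-]
After op 7 [order #6] limit_buy(price=100, qty=9): fills=none; bids=[#6:9@100] asks=[-]
After op 8 [order #7] market_sell(qty=5): fills=#6x#7:5@100; bids=[#6:4@100] asks=[-]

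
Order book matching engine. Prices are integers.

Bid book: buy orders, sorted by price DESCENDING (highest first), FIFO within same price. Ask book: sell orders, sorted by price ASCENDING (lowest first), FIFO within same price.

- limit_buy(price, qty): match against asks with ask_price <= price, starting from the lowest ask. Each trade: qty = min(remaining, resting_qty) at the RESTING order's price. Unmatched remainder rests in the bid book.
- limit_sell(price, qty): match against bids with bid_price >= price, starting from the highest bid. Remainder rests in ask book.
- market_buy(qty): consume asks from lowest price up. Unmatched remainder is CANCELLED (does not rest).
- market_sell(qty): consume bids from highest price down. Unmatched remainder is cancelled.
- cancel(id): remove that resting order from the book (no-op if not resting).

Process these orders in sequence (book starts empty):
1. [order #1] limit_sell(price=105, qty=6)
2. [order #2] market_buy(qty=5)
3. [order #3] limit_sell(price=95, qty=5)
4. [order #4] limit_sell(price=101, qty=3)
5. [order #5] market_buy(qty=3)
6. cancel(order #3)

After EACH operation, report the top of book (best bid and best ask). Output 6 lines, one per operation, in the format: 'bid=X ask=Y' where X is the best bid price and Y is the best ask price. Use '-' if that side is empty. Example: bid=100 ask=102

After op 1 [order #1] limit_sell(price=105, qty=6): fills=none; bids=[-] asks=[#1:6@105]
After op 2 [order #2] market_buy(qty=5): fills=#2x#1:5@105; bids=[-] asks=[#1:1@105]
After op 3 [order #3] limit_sell(price=95, qty=5): fills=none; bids=[-] asks=[#3:5@95 #1:1@105]
After op 4 [order #4] limit_sell(price=101, qty=3): fills=none; bids=[-] asks=[#3:5@95 #4:3@101 #1:1@105]
After op 5 [order #5] market_buy(qty=3): fills=#5x#3:3@95; bids=[-] asks=[#3:2@95 #4:3@101 #1:1@105]
After op 6 cancel(order #3): fills=none; bids=[-] asks=[#4:3@101 #1:1@105]

Answer: bid=- ask=105
bid=- ask=105
bid=- ask=95
bid=- ask=95
bid=- ask=95
bid=- ask=101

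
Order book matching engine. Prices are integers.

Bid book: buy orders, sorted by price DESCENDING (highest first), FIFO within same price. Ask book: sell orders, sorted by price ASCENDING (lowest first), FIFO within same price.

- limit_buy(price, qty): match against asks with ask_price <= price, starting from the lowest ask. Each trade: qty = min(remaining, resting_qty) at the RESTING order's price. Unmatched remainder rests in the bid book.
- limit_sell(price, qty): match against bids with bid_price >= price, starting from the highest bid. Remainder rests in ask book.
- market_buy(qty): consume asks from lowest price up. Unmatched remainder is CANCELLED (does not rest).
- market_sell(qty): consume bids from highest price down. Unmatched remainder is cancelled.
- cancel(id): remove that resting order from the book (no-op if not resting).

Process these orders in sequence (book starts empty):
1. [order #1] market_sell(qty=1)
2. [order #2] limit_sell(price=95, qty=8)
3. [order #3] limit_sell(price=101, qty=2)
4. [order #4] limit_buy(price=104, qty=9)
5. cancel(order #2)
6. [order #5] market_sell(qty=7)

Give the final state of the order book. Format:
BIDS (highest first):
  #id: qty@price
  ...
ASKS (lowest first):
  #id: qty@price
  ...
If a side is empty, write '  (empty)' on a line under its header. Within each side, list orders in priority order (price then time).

Answer: BIDS (highest first):
  (empty)
ASKS (lowest first):
  #3: 1@101

Derivation:
After op 1 [order #1] market_sell(qty=1): fills=none; bids=[-] asks=[-]
After op 2 [order #2] limit_sell(price=95, qty=8): fills=none; bids=[-] asks=[#2:8@95]
After op 3 [order #3] limit_sell(price=101, qty=2): fills=none; bids=[-] asks=[#2:8@95 #3:2@101]
After op 4 [order #4] limit_buy(price=104, qty=9): fills=#4x#2:8@95 #4x#3:1@101; bids=[-] asks=[#3:1@101]
After op 5 cancel(order #2): fills=none; bids=[-] asks=[#3:1@101]
After op 6 [order #5] market_sell(qty=7): fills=none; bids=[-] asks=[#3:1@101]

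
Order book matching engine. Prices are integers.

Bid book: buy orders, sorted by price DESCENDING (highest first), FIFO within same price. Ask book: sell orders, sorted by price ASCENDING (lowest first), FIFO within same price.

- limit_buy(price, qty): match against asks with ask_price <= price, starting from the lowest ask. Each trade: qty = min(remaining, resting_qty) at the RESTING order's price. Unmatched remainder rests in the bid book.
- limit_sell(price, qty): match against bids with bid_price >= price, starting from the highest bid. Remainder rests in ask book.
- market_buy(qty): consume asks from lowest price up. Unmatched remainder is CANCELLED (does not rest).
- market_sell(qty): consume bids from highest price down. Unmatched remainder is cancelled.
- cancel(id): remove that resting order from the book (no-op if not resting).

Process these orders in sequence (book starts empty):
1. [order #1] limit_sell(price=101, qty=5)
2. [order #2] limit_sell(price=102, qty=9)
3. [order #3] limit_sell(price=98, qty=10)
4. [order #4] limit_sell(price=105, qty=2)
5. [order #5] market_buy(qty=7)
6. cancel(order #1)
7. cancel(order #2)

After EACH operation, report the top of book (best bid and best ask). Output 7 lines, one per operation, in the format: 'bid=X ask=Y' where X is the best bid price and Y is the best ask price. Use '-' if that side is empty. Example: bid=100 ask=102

After op 1 [order #1] limit_sell(price=101, qty=5): fills=none; bids=[-] asks=[#1:5@101]
After op 2 [order #2] limit_sell(price=102, qty=9): fills=none; bids=[-] asks=[#1:5@101 #2:9@102]
After op 3 [order #3] limit_sell(price=98, qty=10): fills=none; bids=[-] asks=[#3:10@98 #1:5@101 #2:9@102]
After op 4 [order #4] limit_sell(price=105, qty=2): fills=none; bids=[-] asks=[#3:10@98 #1:5@101 #2:9@102 #4:2@105]
After op 5 [order #5] market_buy(qty=7): fills=#5x#3:7@98; bids=[-] asks=[#3:3@98 #1:5@101 #2:9@102 #4:2@105]
After op 6 cancel(order #1): fills=none; bids=[-] asks=[#3:3@98 #2:9@102 #4:2@105]
After op 7 cancel(order #2): fills=none; bids=[-] asks=[#3:3@98 #4:2@105]

Answer: bid=- ask=101
bid=- ask=101
bid=- ask=98
bid=- ask=98
bid=- ask=98
bid=- ask=98
bid=- ask=98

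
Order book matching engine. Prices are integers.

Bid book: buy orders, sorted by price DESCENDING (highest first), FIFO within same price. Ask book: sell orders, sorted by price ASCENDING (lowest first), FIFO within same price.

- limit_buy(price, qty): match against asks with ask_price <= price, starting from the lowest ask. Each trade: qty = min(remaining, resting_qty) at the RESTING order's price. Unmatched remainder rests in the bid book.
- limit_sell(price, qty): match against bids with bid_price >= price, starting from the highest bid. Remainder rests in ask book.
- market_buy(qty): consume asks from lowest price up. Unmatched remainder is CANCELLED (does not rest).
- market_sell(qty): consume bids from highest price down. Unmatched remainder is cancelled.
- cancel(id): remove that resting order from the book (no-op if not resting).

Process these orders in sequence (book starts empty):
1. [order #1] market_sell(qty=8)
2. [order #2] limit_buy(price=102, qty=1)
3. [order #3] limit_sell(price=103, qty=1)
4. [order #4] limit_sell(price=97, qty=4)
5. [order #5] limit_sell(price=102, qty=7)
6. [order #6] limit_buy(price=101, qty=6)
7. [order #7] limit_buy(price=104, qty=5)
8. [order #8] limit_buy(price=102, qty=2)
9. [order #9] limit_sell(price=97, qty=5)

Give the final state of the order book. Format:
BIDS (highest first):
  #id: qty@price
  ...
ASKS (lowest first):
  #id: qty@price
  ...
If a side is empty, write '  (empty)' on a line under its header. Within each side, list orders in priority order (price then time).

Answer: BIDS (highest first):
  (empty)
ASKS (lowest first):
  #9: 2@97
  #3: 1@103

Derivation:
After op 1 [order #1] market_sell(qty=8): fills=none; bids=[-] asks=[-]
After op 2 [order #2] limit_buy(price=102, qty=1): fills=none; bids=[#2:1@102] asks=[-]
After op 3 [order #3] limit_sell(price=103, qty=1): fills=none; bids=[#2:1@102] asks=[#3:1@103]
After op 4 [order #4] limit_sell(price=97, qty=4): fills=#2x#4:1@102; bids=[-] asks=[#4:3@97 #3:1@103]
After op 5 [order #5] limit_sell(price=102, qty=7): fills=none; bids=[-] asks=[#4:3@97 #5:7@102 #3:1@103]
After op 6 [order #6] limit_buy(price=101, qty=6): fills=#6x#4:3@97; bids=[#6:3@101] asks=[#5:7@102 #3:1@103]
After op 7 [order #7] limit_buy(price=104, qty=5): fills=#7x#5:5@102; bids=[#6:3@101] asks=[#5:2@102 #3:1@103]
After op 8 [order #8] limit_buy(price=102, qty=2): fills=#8x#5:2@102; bids=[#6:3@101] asks=[#3:1@103]
After op 9 [order #9] limit_sell(price=97, qty=5): fills=#6x#9:3@101; bids=[-] asks=[#9:2@97 #3:1@103]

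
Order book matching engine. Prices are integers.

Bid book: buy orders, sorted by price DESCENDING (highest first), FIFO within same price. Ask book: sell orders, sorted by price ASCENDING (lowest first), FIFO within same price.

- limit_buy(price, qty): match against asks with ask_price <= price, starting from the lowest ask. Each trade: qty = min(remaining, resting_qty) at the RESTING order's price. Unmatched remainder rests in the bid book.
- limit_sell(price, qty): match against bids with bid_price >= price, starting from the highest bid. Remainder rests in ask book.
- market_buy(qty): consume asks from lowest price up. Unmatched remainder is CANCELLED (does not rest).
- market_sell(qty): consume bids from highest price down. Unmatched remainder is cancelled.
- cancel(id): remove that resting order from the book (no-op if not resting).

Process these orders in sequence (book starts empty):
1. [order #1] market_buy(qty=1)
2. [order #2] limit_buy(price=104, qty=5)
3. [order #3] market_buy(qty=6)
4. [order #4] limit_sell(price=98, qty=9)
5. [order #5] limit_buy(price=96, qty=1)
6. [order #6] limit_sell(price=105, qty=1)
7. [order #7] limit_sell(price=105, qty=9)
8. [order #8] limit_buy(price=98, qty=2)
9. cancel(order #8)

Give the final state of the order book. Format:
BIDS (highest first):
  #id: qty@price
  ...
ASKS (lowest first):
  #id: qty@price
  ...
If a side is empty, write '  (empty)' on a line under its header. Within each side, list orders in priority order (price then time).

Answer: BIDS (highest first):
  #5: 1@96
ASKS (lowest first):
  #4: 2@98
  #6: 1@105
  #7: 9@105

Derivation:
After op 1 [order #1] market_buy(qty=1): fills=none; bids=[-] asks=[-]
After op 2 [order #2] limit_buy(price=104, qty=5): fills=none; bids=[#2:5@104] asks=[-]
After op 3 [order #3] market_buy(qty=6): fills=none; bids=[#2:5@104] asks=[-]
After op 4 [order #4] limit_sell(price=98, qty=9): fills=#2x#4:5@104; bids=[-] asks=[#4:4@98]
After op 5 [order #5] limit_buy(price=96, qty=1): fills=none; bids=[#5:1@96] asks=[#4:4@98]
After op 6 [order #6] limit_sell(price=105, qty=1): fills=none; bids=[#5:1@96] asks=[#4:4@98 #6:1@105]
After op 7 [order #7] limit_sell(price=105, qty=9): fills=none; bids=[#5:1@96] asks=[#4:4@98 #6:1@105 #7:9@105]
After op 8 [order #8] limit_buy(price=98, qty=2): fills=#8x#4:2@98; bids=[#5:1@96] asks=[#4:2@98 #6:1@105 #7:9@105]
After op 9 cancel(order #8): fills=none; bids=[#5:1@96] asks=[#4:2@98 #6:1@105 #7:9@105]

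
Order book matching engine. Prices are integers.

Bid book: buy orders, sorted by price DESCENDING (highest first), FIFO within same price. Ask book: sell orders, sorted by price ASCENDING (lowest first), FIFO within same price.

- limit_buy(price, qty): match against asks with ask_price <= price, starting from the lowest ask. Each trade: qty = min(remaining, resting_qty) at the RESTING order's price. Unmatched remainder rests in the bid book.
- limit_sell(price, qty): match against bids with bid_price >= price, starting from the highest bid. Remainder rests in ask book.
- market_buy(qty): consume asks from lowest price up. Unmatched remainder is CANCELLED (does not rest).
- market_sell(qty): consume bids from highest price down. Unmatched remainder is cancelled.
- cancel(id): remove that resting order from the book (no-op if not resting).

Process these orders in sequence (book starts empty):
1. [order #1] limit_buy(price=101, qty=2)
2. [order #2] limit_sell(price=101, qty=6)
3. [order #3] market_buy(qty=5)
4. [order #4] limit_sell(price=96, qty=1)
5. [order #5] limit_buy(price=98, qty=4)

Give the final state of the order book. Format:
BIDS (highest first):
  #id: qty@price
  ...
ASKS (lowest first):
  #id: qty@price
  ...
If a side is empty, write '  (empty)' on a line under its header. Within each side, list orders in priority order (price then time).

Answer: BIDS (highest first):
  #5: 3@98
ASKS (lowest first):
  (empty)

Derivation:
After op 1 [order #1] limit_buy(price=101, qty=2): fills=none; bids=[#1:2@101] asks=[-]
After op 2 [order #2] limit_sell(price=101, qty=6): fills=#1x#2:2@101; bids=[-] asks=[#2:4@101]
After op 3 [order #3] market_buy(qty=5): fills=#3x#2:4@101; bids=[-] asks=[-]
After op 4 [order #4] limit_sell(price=96, qty=1): fills=none; bids=[-] asks=[#4:1@96]
After op 5 [order #5] limit_buy(price=98, qty=4): fills=#5x#4:1@96; bids=[#5:3@98] asks=[-]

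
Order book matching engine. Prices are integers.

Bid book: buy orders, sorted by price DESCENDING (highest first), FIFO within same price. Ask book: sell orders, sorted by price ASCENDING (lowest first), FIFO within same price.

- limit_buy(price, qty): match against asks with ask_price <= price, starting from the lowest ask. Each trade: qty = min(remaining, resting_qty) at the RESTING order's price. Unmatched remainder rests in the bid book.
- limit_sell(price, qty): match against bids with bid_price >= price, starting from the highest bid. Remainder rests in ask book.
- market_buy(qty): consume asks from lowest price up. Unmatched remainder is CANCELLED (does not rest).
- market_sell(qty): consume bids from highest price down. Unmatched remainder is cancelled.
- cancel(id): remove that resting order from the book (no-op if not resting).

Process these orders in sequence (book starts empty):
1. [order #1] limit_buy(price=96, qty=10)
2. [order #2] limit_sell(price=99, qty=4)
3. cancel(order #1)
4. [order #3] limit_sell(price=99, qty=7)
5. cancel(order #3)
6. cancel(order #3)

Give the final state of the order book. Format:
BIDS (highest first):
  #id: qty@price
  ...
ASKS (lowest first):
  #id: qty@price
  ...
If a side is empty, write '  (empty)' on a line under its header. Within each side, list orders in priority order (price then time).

After op 1 [order #1] limit_buy(price=96, qty=10): fills=none; bids=[#1:10@96] asks=[-]
After op 2 [order #2] limit_sell(price=99, qty=4): fills=none; bids=[#1:10@96] asks=[#2:4@99]
After op 3 cancel(order #1): fills=none; bids=[-] asks=[#2:4@99]
After op 4 [order #3] limit_sell(price=99, qty=7): fills=none; bids=[-] asks=[#2:4@99 #3:7@99]
After op 5 cancel(order #3): fills=none; bids=[-] asks=[#2:4@99]
After op 6 cancel(order #3): fills=none; bids=[-] asks=[#2:4@99]

Answer: BIDS (highest first):
  (empty)
ASKS (lowest first):
  #2: 4@99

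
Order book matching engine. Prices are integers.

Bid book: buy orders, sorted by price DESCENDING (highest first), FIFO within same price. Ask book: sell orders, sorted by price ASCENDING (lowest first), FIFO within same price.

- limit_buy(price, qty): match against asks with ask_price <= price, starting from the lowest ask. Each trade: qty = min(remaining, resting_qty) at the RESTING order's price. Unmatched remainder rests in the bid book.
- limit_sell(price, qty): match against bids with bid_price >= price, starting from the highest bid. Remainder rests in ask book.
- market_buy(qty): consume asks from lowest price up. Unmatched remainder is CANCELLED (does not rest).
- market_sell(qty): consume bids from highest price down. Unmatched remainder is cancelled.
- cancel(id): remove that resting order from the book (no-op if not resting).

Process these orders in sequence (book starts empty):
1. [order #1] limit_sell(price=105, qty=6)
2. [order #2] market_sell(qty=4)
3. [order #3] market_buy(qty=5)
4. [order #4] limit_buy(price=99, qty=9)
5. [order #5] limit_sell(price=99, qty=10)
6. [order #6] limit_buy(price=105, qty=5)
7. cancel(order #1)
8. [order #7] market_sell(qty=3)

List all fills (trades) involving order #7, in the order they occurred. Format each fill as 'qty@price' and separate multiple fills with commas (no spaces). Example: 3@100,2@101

Answer: 3@105

Derivation:
After op 1 [order #1] limit_sell(price=105, qty=6): fills=none; bids=[-] asks=[#1:6@105]
After op 2 [order #2] market_sell(qty=4): fills=none; bids=[-] asks=[#1:6@105]
After op 3 [order #3] market_buy(qty=5): fills=#3x#1:5@105; bids=[-] asks=[#1:1@105]
After op 4 [order #4] limit_buy(price=99, qty=9): fills=none; bids=[#4:9@99] asks=[#1:1@105]
After op 5 [order #5] limit_sell(price=99, qty=10): fills=#4x#5:9@99; bids=[-] asks=[#5:1@99 #1:1@105]
After op 6 [order #6] limit_buy(price=105, qty=5): fills=#6x#5:1@99 #6x#1:1@105; bids=[#6:3@105] asks=[-]
After op 7 cancel(order #1): fills=none; bids=[#6:3@105] asks=[-]
After op 8 [order #7] market_sell(qty=3): fills=#6x#7:3@105; bids=[-] asks=[-]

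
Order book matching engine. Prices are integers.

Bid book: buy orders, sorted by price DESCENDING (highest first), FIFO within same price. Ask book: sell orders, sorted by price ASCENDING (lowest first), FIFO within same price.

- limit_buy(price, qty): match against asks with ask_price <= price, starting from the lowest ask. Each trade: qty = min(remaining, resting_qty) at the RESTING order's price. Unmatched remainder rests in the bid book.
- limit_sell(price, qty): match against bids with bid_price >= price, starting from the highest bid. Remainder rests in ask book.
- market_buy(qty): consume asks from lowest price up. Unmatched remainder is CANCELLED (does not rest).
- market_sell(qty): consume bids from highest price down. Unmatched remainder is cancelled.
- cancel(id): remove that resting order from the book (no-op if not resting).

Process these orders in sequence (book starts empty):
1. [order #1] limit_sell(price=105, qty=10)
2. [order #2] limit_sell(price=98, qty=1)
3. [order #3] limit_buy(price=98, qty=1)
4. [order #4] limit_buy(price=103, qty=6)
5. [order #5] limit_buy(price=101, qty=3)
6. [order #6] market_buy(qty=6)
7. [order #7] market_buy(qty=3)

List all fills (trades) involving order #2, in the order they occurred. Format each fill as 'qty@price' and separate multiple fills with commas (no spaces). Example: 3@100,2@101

After op 1 [order #1] limit_sell(price=105, qty=10): fills=none; bids=[-] asks=[#1:10@105]
After op 2 [order #2] limit_sell(price=98, qty=1): fills=none; bids=[-] asks=[#2:1@98 #1:10@105]
After op 3 [order #3] limit_buy(price=98, qty=1): fills=#3x#2:1@98; bids=[-] asks=[#1:10@105]
After op 4 [order #4] limit_buy(price=103, qty=6): fills=none; bids=[#4:6@103] asks=[#1:10@105]
After op 5 [order #5] limit_buy(price=101, qty=3): fills=none; bids=[#4:6@103 #5:3@101] asks=[#1:10@105]
After op 6 [order #6] market_buy(qty=6): fills=#6x#1:6@105; bids=[#4:6@103 #5:3@101] asks=[#1:4@105]
After op 7 [order #7] market_buy(qty=3): fills=#7x#1:3@105; bids=[#4:6@103 #5:3@101] asks=[#1:1@105]

Answer: 1@98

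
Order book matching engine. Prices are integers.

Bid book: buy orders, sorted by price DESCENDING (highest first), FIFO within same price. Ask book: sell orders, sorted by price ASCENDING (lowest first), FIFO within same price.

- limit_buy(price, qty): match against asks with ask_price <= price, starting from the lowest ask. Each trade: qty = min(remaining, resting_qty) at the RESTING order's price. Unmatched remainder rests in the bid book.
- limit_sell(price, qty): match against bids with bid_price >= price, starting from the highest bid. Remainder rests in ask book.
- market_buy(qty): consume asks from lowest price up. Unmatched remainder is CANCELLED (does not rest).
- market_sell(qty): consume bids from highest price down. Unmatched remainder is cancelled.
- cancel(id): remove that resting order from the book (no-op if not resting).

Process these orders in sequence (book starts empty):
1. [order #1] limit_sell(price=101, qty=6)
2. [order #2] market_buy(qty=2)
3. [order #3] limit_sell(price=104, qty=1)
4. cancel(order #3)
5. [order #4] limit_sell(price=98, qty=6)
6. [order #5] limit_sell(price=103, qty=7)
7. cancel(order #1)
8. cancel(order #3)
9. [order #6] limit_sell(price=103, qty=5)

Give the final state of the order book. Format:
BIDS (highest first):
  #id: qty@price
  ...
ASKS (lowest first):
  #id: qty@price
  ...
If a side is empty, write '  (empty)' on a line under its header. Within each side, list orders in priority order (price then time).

Answer: BIDS (highest first):
  (empty)
ASKS (lowest first):
  #4: 6@98
  #5: 7@103
  #6: 5@103

Derivation:
After op 1 [order #1] limit_sell(price=101, qty=6): fills=none; bids=[-] asks=[#1:6@101]
After op 2 [order #2] market_buy(qty=2): fills=#2x#1:2@101; bids=[-] asks=[#1:4@101]
After op 3 [order #3] limit_sell(price=104, qty=1): fills=none; bids=[-] asks=[#1:4@101 #3:1@104]
After op 4 cancel(order #3): fills=none; bids=[-] asks=[#1:4@101]
After op 5 [order #4] limit_sell(price=98, qty=6): fills=none; bids=[-] asks=[#4:6@98 #1:4@101]
After op 6 [order #5] limit_sell(price=103, qty=7): fills=none; bids=[-] asks=[#4:6@98 #1:4@101 #5:7@103]
After op 7 cancel(order #1): fills=none; bids=[-] asks=[#4:6@98 #5:7@103]
After op 8 cancel(order #3): fills=none; bids=[-] asks=[#4:6@98 #5:7@103]
After op 9 [order #6] limit_sell(price=103, qty=5): fills=none; bids=[-] asks=[#4:6@98 #5:7@103 #6:5@103]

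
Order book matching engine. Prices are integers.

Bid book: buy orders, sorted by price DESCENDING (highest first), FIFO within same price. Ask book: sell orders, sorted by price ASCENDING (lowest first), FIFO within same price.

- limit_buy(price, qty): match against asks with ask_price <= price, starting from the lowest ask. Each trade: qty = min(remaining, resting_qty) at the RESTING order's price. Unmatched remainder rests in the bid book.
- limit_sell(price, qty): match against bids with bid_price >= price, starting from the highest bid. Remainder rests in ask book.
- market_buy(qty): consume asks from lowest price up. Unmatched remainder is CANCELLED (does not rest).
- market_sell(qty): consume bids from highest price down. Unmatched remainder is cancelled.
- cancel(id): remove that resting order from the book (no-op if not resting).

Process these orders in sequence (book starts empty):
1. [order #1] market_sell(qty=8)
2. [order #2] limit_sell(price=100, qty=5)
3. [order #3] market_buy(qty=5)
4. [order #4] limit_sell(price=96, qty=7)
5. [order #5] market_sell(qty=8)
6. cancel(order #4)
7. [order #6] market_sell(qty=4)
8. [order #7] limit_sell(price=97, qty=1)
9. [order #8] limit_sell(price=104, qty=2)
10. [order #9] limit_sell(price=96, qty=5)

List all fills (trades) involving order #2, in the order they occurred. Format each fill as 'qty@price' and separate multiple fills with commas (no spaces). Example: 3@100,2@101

Answer: 5@100

Derivation:
After op 1 [order #1] market_sell(qty=8): fills=none; bids=[-] asks=[-]
After op 2 [order #2] limit_sell(price=100, qty=5): fills=none; bids=[-] asks=[#2:5@100]
After op 3 [order #3] market_buy(qty=5): fills=#3x#2:5@100; bids=[-] asks=[-]
After op 4 [order #4] limit_sell(price=96, qty=7): fills=none; bids=[-] asks=[#4:7@96]
After op 5 [order #5] market_sell(qty=8): fills=none; bids=[-] asks=[#4:7@96]
After op 6 cancel(order #4): fills=none; bids=[-] asks=[-]
After op 7 [order #6] market_sell(qty=4): fills=none; bids=[-] asks=[-]
After op 8 [order #7] limit_sell(price=97, qty=1): fills=none; bids=[-] asks=[#7:1@97]
After op 9 [order #8] limit_sell(price=104, qty=2): fills=none; bids=[-] asks=[#7:1@97 #8:2@104]
After op 10 [order #9] limit_sell(price=96, qty=5): fills=none; bids=[-] asks=[#9:5@96 #7:1@97 #8:2@104]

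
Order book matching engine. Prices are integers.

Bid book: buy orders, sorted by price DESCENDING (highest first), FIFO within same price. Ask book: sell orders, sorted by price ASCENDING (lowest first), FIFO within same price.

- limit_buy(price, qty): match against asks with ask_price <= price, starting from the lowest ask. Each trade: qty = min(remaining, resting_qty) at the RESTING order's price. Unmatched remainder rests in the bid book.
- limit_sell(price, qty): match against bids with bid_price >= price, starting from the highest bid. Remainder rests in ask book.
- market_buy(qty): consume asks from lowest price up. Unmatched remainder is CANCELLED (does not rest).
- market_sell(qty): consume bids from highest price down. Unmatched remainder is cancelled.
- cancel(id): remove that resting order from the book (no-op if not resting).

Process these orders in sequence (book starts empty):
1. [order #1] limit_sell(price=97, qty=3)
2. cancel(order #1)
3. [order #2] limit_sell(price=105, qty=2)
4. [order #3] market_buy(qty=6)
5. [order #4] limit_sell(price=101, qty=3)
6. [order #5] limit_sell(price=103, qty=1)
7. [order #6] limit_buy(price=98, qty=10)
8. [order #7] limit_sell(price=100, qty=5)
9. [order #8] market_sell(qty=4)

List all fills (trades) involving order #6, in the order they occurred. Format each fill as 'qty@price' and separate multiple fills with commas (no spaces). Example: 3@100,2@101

Answer: 4@98

Derivation:
After op 1 [order #1] limit_sell(price=97, qty=3): fills=none; bids=[-] asks=[#1:3@97]
After op 2 cancel(order #1): fills=none; bids=[-] asks=[-]
After op 3 [order #2] limit_sell(price=105, qty=2): fills=none; bids=[-] asks=[#2:2@105]
After op 4 [order #3] market_buy(qty=6): fills=#3x#2:2@105; bids=[-] asks=[-]
After op 5 [order #4] limit_sell(price=101, qty=3): fills=none; bids=[-] asks=[#4:3@101]
After op 6 [order #5] limit_sell(price=103, qty=1): fills=none; bids=[-] asks=[#4:3@101 #5:1@103]
After op 7 [order #6] limit_buy(price=98, qty=10): fills=none; bids=[#6:10@98] asks=[#4:3@101 #5:1@103]
After op 8 [order #7] limit_sell(price=100, qty=5): fills=none; bids=[#6:10@98] asks=[#7:5@100 #4:3@101 #5:1@103]
After op 9 [order #8] market_sell(qty=4): fills=#6x#8:4@98; bids=[#6:6@98] asks=[#7:5@100 #4:3@101 #5:1@103]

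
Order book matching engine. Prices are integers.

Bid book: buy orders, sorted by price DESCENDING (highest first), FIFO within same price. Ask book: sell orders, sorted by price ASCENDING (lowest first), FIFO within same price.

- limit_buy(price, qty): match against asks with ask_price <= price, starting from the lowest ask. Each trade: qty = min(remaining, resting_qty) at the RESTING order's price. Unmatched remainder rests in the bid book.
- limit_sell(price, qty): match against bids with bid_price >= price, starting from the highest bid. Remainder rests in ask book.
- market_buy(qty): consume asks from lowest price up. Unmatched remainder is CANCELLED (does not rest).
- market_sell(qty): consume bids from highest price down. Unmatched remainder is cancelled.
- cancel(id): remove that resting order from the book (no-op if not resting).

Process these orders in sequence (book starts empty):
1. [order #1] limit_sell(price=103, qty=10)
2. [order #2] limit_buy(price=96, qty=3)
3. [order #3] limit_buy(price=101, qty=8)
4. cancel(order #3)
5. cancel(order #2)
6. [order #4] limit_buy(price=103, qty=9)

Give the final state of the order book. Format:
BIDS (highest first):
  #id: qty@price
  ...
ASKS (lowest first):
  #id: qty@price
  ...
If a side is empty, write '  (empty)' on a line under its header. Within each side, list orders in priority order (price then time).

Answer: BIDS (highest first):
  (empty)
ASKS (lowest first):
  #1: 1@103

Derivation:
After op 1 [order #1] limit_sell(price=103, qty=10): fills=none; bids=[-] asks=[#1:10@103]
After op 2 [order #2] limit_buy(price=96, qty=3): fills=none; bids=[#2:3@96] asks=[#1:10@103]
After op 3 [order #3] limit_buy(price=101, qty=8): fills=none; bids=[#3:8@101 #2:3@96] asks=[#1:10@103]
After op 4 cancel(order #3): fills=none; bids=[#2:3@96] asks=[#1:10@103]
After op 5 cancel(order #2): fills=none; bids=[-] asks=[#1:10@103]
After op 6 [order #4] limit_buy(price=103, qty=9): fills=#4x#1:9@103; bids=[-] asks=[#1:1@103]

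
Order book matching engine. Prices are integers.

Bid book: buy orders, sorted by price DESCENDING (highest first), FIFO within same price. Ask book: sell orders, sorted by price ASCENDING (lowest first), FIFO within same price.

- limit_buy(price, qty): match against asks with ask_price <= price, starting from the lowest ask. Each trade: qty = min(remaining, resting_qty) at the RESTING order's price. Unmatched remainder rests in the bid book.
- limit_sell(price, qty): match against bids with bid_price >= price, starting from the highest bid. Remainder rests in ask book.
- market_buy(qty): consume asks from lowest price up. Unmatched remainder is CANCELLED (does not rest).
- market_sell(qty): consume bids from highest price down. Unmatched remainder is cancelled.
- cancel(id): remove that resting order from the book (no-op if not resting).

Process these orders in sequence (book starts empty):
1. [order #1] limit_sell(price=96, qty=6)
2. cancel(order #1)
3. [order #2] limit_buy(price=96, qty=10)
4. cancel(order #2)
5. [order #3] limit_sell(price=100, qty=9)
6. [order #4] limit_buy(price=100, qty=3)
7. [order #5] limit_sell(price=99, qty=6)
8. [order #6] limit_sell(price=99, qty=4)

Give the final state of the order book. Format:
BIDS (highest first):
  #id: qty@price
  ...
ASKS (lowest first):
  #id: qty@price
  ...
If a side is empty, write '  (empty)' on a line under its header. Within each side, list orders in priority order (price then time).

Answer: BIDS (highest first):
  (empty)
ASKS (lowest first):
  #5: 6@99
  #6: 4@99
  #3: 6@100

Derivation:
After op 1 [order #1] limit_sell(price=96, qty=6): fills=none; bids=[-] asks=[#1:6@96]
After op 2 cancel(order #1): fills=none; bids=[-] asks=[-]
After op 3 [order #2] limit_buy(price=96, qty=10): fills=none; bids=[#2:10@96] asks=[-]
After op 4 cancel(order #2): fills=none; bids=[-] asks=[-]
After op 5 [order #3] limit_sell(price=100, qty=9): fills=none; bids=[-] asks=[#3:9@100]
After op 6 [order #4] limit_buy(price=100, qty=3): fills=#4x#3:3@100; bids=[-] asks=[#3:6@100]
After op 7 [order #5] limit_sell(price=99, qty=6): fills=none; bids=[-] asks=[#5:6@99 #3:6@100]
After op 8 [order #6] limit_sell(price=99, qty=4): fills=none; bids=[-] asks=[#5:6@99 #6:4@99 #3:6@100]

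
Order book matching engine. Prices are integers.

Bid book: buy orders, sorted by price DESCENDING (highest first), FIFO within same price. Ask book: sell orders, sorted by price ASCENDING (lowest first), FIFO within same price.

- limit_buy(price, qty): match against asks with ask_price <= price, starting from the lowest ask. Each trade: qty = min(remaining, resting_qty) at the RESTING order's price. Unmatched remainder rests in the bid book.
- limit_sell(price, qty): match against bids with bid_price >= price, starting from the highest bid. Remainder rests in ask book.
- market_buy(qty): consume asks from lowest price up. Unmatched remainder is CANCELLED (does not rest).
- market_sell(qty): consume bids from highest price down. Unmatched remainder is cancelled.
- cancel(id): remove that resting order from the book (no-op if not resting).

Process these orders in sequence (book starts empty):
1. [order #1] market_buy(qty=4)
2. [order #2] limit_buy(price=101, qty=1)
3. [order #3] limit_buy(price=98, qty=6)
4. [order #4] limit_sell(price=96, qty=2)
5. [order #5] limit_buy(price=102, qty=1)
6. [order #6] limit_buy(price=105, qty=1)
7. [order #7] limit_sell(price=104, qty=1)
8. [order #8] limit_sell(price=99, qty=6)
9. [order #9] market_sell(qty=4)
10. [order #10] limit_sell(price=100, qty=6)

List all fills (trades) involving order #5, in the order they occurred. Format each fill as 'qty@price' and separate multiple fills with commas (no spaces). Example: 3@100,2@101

Answer: 1@102

Derivation:
After op 1 [order #1] market_buy(qty=4): fills=none; bids=[-] asks=[-]
After op 2 [order #2] limit_buy(price=101, qty=1): fills=none; bids=[#2:1@101] asks=[-]
After op 3 [order #3] limit_buy(price=98, qty=6): fills=none; bids=[#2:1@101 #3:6@98] asks=[-]
After op 4 [order #4] limit_sell(price=96, qty=2): fills=#2x#4:1@101 #3x#4:1@98; bids=[#3:5@98] asks=[-]
After op 5 [order #5] limit_buy(price=102, qty=1): fills=none; bids=[#5:1@102 #3:5@98] asks=[-]
After op 6 [order #6] limit_buy(price=105, qty=1): fills=none; bids=[#6:1@105 #5:1@102 #3:5@98] asks=[-]
After op 7 [order #7] limit_sell(price=104, qty=1): fills=#6x#7:1@105; bids=[#5:1@102 #3:5@98] asks=[-]
After op 8 [order #8] limit_sell(price=99, qty=6): fills=#5x#8:1@102; bids=[#3:5@98] asks=[#8:5@99]
After op 9 [order #9] market_sell(qty=4): fills=#3x#9:4@98; bids=[#3:1@98] asks=[#8:5@99]
After op 10 [order #10] limit_sell(price=100, qty=6): fills=none; bids=[#3:1@98] asks=[#8:5@99 #10:6@100]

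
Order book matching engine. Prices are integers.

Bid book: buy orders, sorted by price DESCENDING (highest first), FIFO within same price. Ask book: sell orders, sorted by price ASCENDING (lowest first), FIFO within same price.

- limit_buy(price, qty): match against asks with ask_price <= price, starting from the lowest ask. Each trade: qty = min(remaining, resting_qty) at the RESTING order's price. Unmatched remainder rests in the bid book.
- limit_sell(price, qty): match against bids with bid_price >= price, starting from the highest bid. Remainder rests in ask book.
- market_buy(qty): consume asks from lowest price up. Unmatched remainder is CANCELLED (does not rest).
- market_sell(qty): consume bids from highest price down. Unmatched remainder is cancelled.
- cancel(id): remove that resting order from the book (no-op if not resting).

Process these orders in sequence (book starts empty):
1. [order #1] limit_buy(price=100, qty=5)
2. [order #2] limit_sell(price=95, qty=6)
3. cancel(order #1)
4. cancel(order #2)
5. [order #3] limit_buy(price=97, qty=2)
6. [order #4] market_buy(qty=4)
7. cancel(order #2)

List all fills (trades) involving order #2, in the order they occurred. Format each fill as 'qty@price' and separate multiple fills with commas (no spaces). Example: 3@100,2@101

Answer: 5@100

Derivation:
After op 1 [order #1] limit_buy(price=100, qty=5): fills=none; bids=[#1:5@100] asks=[-]
After op 2 [order #2] limit_sell(price=95, qty=6): fills=#1x#2:5@100; bids=[-] asks=[#2:1@95]
After op 3 cancel(order #1): fills=none; bids=[-] asks=[#2:1@95]
After op 4 cancel(order #2): fills=none; bids=[-] asks=[-]
After op 5 [order #3] limit_buy(price=97, qty=2): fills=none; bids=[#3:2@97] asks=[-]
After op 6 [order #4] market_buy(qty=4): fills=none; bids=[#3:2@97] asks=[-]
After op 7 cancel(order #2): fills=none; bids=[#3:2@97] asks=[-]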